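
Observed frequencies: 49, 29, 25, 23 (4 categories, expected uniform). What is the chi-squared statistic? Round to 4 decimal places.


chi2 = sum((O-E)^2/E), E = total/4
total = 126, E = 126/4 = 31.5
(49 - 31.5)^2 / 31.5 = 306.25 / 31.5 = 175/18 ≈ 9.722222
(29 - 31.5)^2 / 31.5 = 6.25 / 31.5 = 25/126 ≈ 0.198413
(25 - 31.5)^2 / 31.5 = 42.25 / 31.5 = 169/126 ≈ 1.341270
(23 - 31.5)^2 / 31.5 = 72.25 / 31.5 = 289/126 ≈ 2.293651
chi2 = 122/9 ≈ 13.555556

13.5556


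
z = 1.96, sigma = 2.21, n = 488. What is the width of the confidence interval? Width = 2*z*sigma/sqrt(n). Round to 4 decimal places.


width = 2*z*sigma/sqrt(n)
2*z*sigma = 2 * 1.96 * 2.21 = 8.6632
sqrt(488) ≈ 22.090722
width = 8.6632 / 22.090722 ≈ 0.392165

0.3922


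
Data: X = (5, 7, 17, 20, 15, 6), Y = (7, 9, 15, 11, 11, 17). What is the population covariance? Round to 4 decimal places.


Cov = (1/n)*sum((xi-xbar)(yi-ybar))
n = 6, xbar = 70/6 = 35/3 ≈ 11.666667, ybar = 70/6 = 35/3 ≈ 11.666667
sum((xi-xbar)(yi-ybar)) = 70/3 ≈ 23.333333
Cov = 23.333333 / 6 = 35/9 ≈ 3.888889

3.8889


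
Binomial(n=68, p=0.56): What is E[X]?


E[X] = n*p = 68 * 0.56 = 38.08

38.08


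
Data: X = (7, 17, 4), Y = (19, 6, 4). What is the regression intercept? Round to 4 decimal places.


a = ybar - b*xbar, where b = sum((xi-xbar)(yi-ybar)) / sum((xi-xbar)^2)
n = 3, xbar = 28/3 ≈ 9.333333, ybar = 29/3 ≈ 9.666667
Sxy = sum((xi-xbar)(yi-ybar)) = -59/3 ≈ -19.666667
Sxx = sum((xi-xbar)^2) = 278/3 ≈ 92.666667
b = Sxy / Sxx = -59/278 ≈ -0.212230
a = 9.666667 - (-0.212230) * 9.333333 = 1619/139 ≈ 11.647482

11.6475


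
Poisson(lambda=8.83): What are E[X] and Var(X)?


E[X] = Var(X) = lambda = 8.83

8.83, 8.83


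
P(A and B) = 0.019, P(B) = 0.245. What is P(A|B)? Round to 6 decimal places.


P(A|B) = P(A and B) / P(B) = 0.019 / 0.245 = 19/245 ≈ 0.07755102

0.077551


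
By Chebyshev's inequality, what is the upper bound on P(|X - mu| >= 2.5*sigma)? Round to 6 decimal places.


P <= 1/k^2
k^2 = 2.5^2 = 6.25
1/k^2 = 1 / 6.25 = 0.16

0.160000


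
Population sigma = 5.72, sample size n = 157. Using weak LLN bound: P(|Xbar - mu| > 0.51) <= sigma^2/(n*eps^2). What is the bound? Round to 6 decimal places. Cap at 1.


bound = min(1, sigma^2/(n*eps^2))
sigma^2 = 5.72^2 = 32.7184
n*eps^2 = 157 * 0.51^2 = 157 * 0.2601 = 40.8357
sigma^2/(n*eps^2) = 32.7184 / 40.8357 ≈ 0.80122050

0.801221


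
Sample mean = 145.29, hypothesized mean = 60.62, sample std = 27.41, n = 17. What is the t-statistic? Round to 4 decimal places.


t = (xbar - mu0) / (s/sqrt(n))
xbar - mu0 = 145.29 - 60.62 = 84.67
sqrt(17) ≈ 4.12310563
s/sqrt(n) = 27.41 / 4.12310563 ≈ 6.64790148
t = 84.67 / 6.64790148 ≈ 12.736350

12.7363


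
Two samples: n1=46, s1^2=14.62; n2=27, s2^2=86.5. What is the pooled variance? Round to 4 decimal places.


sp^2 = ((n1-1)*s1^2 + (n2-1)*s2^2)/(n1+n2-2)
(n1-1)*s1^2 = 45 * 14.62 = 657.9
(n2-1)*s2^2 = 26 * 86.5 = 2249
numerator = 657.9 + 2249 = 2906.9
n1+n2-2 = 71
sp^2 = 2906.9 / 71 = 29069/710 ≈ 40.942254

40.9423


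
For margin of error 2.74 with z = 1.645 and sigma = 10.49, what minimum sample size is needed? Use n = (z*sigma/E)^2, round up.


z*sigma/E = 1.645 * 10.49 / 2.74 ≈ 6.297828
(z*sigma/E)^2 ≈ 39.662643
round up: n = 40

40


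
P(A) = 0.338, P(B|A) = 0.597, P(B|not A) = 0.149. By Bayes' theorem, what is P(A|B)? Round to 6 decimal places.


P(A|B) = P(B|A)*P(A) / P(B), P(B) = P(B|A)*P(A) + P(B|not A)*P(not A)
P(B|A)*P(A) = 0.597 * 0.338 = 0.201786
P(B|not A)*P(not A) = 0.149 * 0.662 = 0.098638
P(B) = 0.201786 + 0.098638 = 0.300424
P(A|B) = 0.201786 / 0.300424 ≈ 0.67167071

0.671671


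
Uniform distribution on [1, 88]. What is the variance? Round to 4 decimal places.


Var = (b-a)^2 / 12
(b-a)^2 = (88 - 1)^2 = 7569
Var = 7569/12 = 630.75

630.7500


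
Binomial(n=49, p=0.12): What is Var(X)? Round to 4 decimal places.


Var = n*p*(1-p) = 49 * 0.12 * 0.88 = 5.1744

5.1744


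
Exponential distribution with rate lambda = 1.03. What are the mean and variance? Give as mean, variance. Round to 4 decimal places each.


mean = 1/lam, var = 1/lam^2
mean = 1 / 1.03 = 100/103 ≈ 0.970874
lam^2 = 1.03^2 = 1.0609
var = 1 / 1.0609 ≈ 0.942596

0.9709, 0.9426


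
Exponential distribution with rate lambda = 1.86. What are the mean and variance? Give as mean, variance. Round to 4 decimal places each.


mean = 1/lam, var = 1/lam^2
mean = 1 / 1.86 = 50/93 ≈ 0.537634
lam^2 = 1.86^2 = 3.4596
var = 1 / 3.4596 = 2500/8649 ≈ 0.289051

0.5376, 0.2891


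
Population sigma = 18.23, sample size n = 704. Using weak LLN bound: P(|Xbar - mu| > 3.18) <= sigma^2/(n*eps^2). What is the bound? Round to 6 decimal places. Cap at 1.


bound = min(1, sigma^2/(n*eps^2))
sigma^2 = 18.23^2 = 332.3329
n*eps^2 = 704 * 3.18^2 = 704 * 10.1124 = 7119.1296
sigma^2/(n*eps^2) = 332.3329 / 7119.1296 ≈ 0.04668168

0.046682


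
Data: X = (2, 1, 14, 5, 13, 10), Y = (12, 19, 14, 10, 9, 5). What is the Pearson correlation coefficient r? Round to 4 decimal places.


r = sum((xi-xbar)(yi-ybar)) / sqrt(sum((xi-xbar)^2) * sum((yi-ybar)^2))
n = 6, xbar = 45/6 = 7.5, ybar = 69/6 = 11.5
Sxy = sum((xi-xbar)(yi-ybar)) = -61.5
Sxx = sum((xi-xbar)^2) = 157.5
Syy = sum((yi-ybar)^2) = 113.5
sqrt(Sxx*Syy) ≈ 133.702094
r = Sxy / sqrt(Sxx*Syy) = -61.5 / 133.702094 ≈ -0.459978

-0.4600


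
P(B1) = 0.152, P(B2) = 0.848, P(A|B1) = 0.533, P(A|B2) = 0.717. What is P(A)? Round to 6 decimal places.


P(A) = P(A|B1)*P(B1) + P(A|B2)*P(B2)
P(A|B1)*P(B1) = 0.533 * 0.152 = 0.081016
P(A|B2)*P(B2) = 0.717 * 0.848 = 0.608016
P(A) = 0.081016 + 0.608016 = 0.689032

0.689032


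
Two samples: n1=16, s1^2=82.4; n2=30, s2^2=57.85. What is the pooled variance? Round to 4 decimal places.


sp^2 = ((n1-1)*s1^2 + (n2-1)*s2^2)/(n1+n2-2)
(n1-1)*s1^2 = 15 * 82.4 = 1236
(n2-1)*s2^2 = 29 * 57.85 = 1677.65
numerator = 1236 + 1677.65 = 2913.65
n1+n2-2 = 44
sp^2 = 2913.65 / 44 = 58273/880 ≈ 66.219318

66.2193


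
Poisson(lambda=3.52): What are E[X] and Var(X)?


E[X] = Var(X) = lambda = 3.52

3.52, 3.52


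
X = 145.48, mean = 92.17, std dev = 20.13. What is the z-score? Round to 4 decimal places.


z = (X - mu) / sigma
X - mu = 145.48 - 92.17 = 53.31
z = 53.31 / 20.13 = 1777/671 ≈ 2.648286

2.6483


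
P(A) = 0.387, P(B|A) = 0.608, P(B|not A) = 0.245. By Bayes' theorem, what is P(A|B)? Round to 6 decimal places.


P(A|B) = P(B|A)*P(A) / P(B), P(B) = P(B|A)*P(A) + P(B|not A)*P(not A)
P(B|A)*P(A) = 0.608 * 0.387 = 0.235296
P(B|not A)*P(not A) = 0.245 * 0.613 = 0.150185
P(B) = 0.235296 + 0.150185 = 0.385481
P(A|B) = 0.235296 / 0.385481 ≈ 0.61039584

0.610396


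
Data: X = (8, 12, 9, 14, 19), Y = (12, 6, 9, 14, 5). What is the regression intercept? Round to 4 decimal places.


a = ybar - b*xbar, where b = sum((xi-xbar)(yi-ybar)) / sum((xi-xbar)^2)
n = 5, xbar = 62/5 = 12.4, ybar = 46/5 = 9.2
Sxy = sum((xi-xbar)(yi-ybar)) = -30.4
Sxx = sum((xi-xbar)^2) = 77.2
b = Sxy / Sxx = -76/193 ≈ -0.393782
a = 9.2 - (-0.393782) * 12.4 = 2718/193 ≈ 14.082902

14.0829


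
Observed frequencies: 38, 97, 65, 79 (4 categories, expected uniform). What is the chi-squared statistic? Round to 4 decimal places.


chi2 = sum((O-E)^2/E), E = total/4
total = 279, E = 279/4 = 69.75
(38 - 69.75)^2 / 69.75 = 1008.0625 / 69.75 = 16129/1116 ≈ 14.452509
(97 - 69.75)^2 / 69.75 = 742.5625 / 69.75 = 11881/1116 ≈ 10.646057
(65 - 69.75)^2 / 69.75 = 22.5625 / 69.75 = 361/1116 ≈ 0.323477
(79 - 69.75)^2 / 69.75 = 85.5625 / 69.75 = 1369/1116 ≈ 1.226703
chi2 = 7435/279 ≈ 26.648746

26.6487


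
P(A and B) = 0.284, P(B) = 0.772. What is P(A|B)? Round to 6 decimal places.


P(A|B) = P(A and B) / P(B) = 0.284 / 0.772 = 71/193 ≈ 0.36787565

0.367876


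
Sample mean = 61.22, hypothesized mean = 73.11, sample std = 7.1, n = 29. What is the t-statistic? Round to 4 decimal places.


t = (xbar - mu0) / (s/sqrt(n))
xbar - mu0 = 61.22 - 73.11 = -11.89
sqrt(29) ≈ 5.38516481
s/sqrt(n) = 7.1 / 5.38516481 ≈ 1.31843690
t = -11.89 / 1.31843690 ≈ -9.018255

-9.0183


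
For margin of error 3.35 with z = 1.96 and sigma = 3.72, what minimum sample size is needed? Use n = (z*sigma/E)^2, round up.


z*sigma/E = 1.96 * 3.72 / 3.35 = 18228/8375 ≈ 2.176478
(z*sigma/E)^2 ≈ 4.737055
round up: n = 5

5


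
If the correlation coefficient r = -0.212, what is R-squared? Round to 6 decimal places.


R^2 = r^2 = (-0.212)^2 = 0.044944

0.044944


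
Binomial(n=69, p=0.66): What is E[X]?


E[X] = n*p = 69 * 0.66 = 45.54

45.54


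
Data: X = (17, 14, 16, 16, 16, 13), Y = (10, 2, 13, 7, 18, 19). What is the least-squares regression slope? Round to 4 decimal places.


b = sum((xi-xbar)(yi-ybar)) / sum((xi-xbar)^2)
n = 6, xbar = 92/6 = 46/3 ≈ 15.333333, ybar = 69/6 = 11.5
Sxy = sum((xi-xbar)(yi-ybar)) = -5
Sxx = sum((xi-xbar)^2) = 34/3 ≈ 11.333333
b = Sxy / Sxx = -15/34 ≈ -0.441176

-0.4412


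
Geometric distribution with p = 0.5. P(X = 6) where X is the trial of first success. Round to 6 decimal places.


P = (1-p)^(k-1) * p
(1-p)^(k-1) = 0.5^5 = 0.03125
P = 0.03125 * 0.5 = 0.015625

0.015625


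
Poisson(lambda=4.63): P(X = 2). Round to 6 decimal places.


P = e^(-lam) * lam^k / k!
e^(-4.63) ≈ 0.009754759
lam^k = 4.63^2 = 21.4369
k! = 2! = 2
P = 0.009754759 * 21.4369 / 2 ≈ 0.104556

0.104556


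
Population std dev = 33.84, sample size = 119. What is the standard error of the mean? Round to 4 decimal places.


SE = sigma / sqrt(n)
sqrt(119) ≈ 10.908712
SE = 33.84 / 10.908712 ≈ 3.102108

3.1021


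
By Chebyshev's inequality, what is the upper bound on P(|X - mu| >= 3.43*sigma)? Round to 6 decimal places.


P <= 1/k^2
k^2 = 3.43^2 = 11.7649
1/k^2 = 1 / 11.7649 ≈ 0.08499860

0.084999


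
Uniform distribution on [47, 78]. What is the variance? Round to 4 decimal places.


Var = (b-a)^2 / 12
(b-a)^2 = (78 - 47)^2 = 961
Var = 961/12 ≈ 80.083333

80.0833


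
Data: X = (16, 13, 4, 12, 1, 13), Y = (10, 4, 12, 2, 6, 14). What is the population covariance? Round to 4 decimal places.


Cov = (1/n)*sum((xi-xbar)(yi-ybar))
n = 6, xbar = 59/6 ≈ 9.833333, ybar = 48/6 = 8
sum((xi-xbar)(yi-ybar)) = 0
Cov = 0 / 6 = 0

0.0000


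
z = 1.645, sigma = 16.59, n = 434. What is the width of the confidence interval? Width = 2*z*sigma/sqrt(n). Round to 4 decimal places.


width = 2*z*sigma/sqrt(n)
2*z*sigma = 2 * 1.645 * 16.59 = 54.5811
sqrt(434) ≈ 20.832667
width = 54.5811 / 20.832667 ≈ 2.619977

2.6200


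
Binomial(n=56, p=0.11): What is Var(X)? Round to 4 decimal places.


Var = n*p*(1-p) = 56 * 0.11 * 0.89 = 5.4824

5.4824


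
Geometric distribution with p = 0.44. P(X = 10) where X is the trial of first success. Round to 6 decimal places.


P = (1-p)^(k-1) * p
(1-p)^(k-1) = 0.56^9 ≈ 0.005416169
P = 0.005416169 * 0.44 ≈ 0.002383115

0.002383


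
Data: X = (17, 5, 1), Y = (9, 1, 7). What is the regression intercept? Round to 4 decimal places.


a = ybar - b*xbar, where b = sum((xi-xbar)(yi-ybar)) / sum((xi-xbar)^2)
n = 3, xbar = 23/3 ≈ 7.666667, ybar = 17/3 ≈ 5.666667
Sxy = sum((xi-xbar)(yi-ybar)) = 104/3 ≈ 34.666667
Sxx = sum((xi-xbar)^2) = 416/3 ≈ 138.666667
b = Sxy / Sxx = 0.25
a = 5.666667 - 0.25 * 7.666667 = 3.75

3.7500


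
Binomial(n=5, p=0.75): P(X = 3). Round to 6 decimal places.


P = C(n,k) * p^k * (1-p)^(n-k)
C(5,3) = 10
p^k = 0.75^3 = 0.421875
(1-p)^(n-k) = 0.25^2 = 0.0625
P = 10 * 0.421875 * 0.0625 = 135/512 ≈ 0.263672

0.263672


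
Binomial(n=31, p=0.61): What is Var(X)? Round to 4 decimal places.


Var = n*p*(1-p) = 31 * 0.61 * 0.39 = 7.3749

7.3749


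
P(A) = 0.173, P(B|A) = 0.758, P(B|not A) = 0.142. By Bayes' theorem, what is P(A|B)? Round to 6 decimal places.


P(A|B) = P(B|A)*P(A) / P(B), P(B) = P(B|A)*P(A) + P(B|not A)*P(not A)
P(B|A)*P(A) = 0.758 * 0.173 = 0.131134
P(B|not A)*P(not A) = 0.142 * 0.827 = 0.117434
P(B) = 0.131134 + 0.117434 = 0.248568
P(A|B) = 0.131134 / 0.248568 ≈ 0.52755785

0.527558


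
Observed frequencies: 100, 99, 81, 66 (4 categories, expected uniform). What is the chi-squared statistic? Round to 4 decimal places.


chi2 = sum((O-E)^2/E), E = total/4
total = 346, E = 346/4 = 86.5
(100 - 86.5)^2 / 86.5 = 182.25 / 86.5 = 729/346 ≈ 2.106936
(99 - 86.5)^2 / 86.5 = 156.25 / 86.5 = 625/346 ≈ 1.806358
(81 - 86.5)^2 / 86.5 = 30.25 / 86.5 = 121/346 ≈ 0.349711
(66 - 86.5)^2 / 86.5 = 420.25 / 86.5 = 1681/346 ≈ 4.858382
chi2 = 1578/173 ≈ 9.121387

9.1214


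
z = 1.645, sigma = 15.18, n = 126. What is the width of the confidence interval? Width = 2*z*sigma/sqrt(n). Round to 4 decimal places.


width = 2*z*sigma/sqrt(n)
2*z*sigma = 2 * 1.645 * 15.18 = 49.9422
sqrt(126) ≈ 11.224972
width = 49.9422 / 11.224972 ≈ 4.449205

4.4492


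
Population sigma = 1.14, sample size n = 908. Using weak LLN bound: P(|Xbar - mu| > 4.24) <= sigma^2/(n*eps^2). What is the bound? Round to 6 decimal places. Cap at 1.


bound = min(1, sigma^2/(n*eps^2))
sigma^2 = 1.14^2 = 1.2996
n*eps^2 = 908 * 4.24^2 = 908 * 17.9776 = 16323.6608
sigma^2/(n*eps^2) = 1.2996 / 16323.6608 ≈ 0.00007961

0.000080


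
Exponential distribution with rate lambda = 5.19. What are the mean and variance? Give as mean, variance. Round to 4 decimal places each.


mean = 1/lam, var = 1/lam^2
mean = 1 / 5.19 = 100/519 ≈ 0.192678
lam^2 = 5.19^2 = 26.9361
var = 1 / 26.9361 ≈ 0.037125

0.1927, 0.0371


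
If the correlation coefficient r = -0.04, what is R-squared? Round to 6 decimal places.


R^2 = r^2 = (-0.04)^2 = 0.0016

0.001600


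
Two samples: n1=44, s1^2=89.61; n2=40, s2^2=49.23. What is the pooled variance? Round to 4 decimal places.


sp^2 = ((n1-1)*s1^2 + (n2-1)*s2^2)/(n1+n2-2)
(n1-1)*s1^2 = 43 * 89.61 = 3853.23
(n2-1)*s2^2 = 39 * 49.23 = 1919.97
numerator = 3853.23 + 1919.97 = 5773.2
n1+n2-2 = 82
sp^2 = 5773.2 / 82 = 14433/205 ≈ 70.404878

70.4049


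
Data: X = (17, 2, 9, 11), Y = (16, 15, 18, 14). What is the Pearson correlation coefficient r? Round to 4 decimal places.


r = sum((xi-xbar)(yi-ybar)) / sqrt(sum((xi-xbar)^2) * sum((yi-ybar)^2))
n = 4, xbar = 39/4 = 9.75, ybar = 63/4 = 15.75
Sxy = sum((xi-xbar)(yi-ybar)) = 3.75
Sxx = sum((xi-xbar)^2) = 114.75
Syy = sum((yi-ybar)^2) = 8.75
sqrt(Sxx*Syy) ≈ 31.686945
r = Sxy / sqrt(Sxx*Syy) = 3.75 / 31.686945 ≈ 0.118345

0.1183


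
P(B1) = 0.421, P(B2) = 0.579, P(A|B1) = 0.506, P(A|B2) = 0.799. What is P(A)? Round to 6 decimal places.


P(A) = P(A|B1)*P(B1) + P(A|B2)*P(B2)
P(A|B1)*P(B1) = 0.506 * 0.421 = 0.213026
P(A|B2)*P(B2) = 0.799 * 0.579 = 0.462621
P(A) = 0.213026 + 0.462621 = 0.675647

0.675647


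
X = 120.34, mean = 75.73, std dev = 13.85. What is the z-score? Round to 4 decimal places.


z = (X - mu) / sigma
X - mu = 120.34 - 75.73 = 44.61
z = 44.61 / 13.85 = 4461/1385 ≈ 3.220939

3.2209


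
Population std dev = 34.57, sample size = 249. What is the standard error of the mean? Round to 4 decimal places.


SE = sigma / sqrt(n)
sqrt(249) ≈ 15.779734
SE = 34.57 / 15.779734 ≈ 2.190785

2.1908


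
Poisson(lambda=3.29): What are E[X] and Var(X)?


E[X] = Var(X) = lambda = 3.29

3.29, 3.29


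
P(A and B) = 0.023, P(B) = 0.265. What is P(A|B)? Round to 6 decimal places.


P(A|B) = P(A and B) / P(B) = 0.023 / 0.265 = 23/265 ≈ 0.08679245

0.086792


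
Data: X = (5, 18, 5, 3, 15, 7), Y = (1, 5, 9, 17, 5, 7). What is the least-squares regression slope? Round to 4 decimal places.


b = sum((xi-xbar)(yi-ybar)) / sum((xi-xbar)^2)
n = 6, xbar = 53/6 ≈ 8.833333, ybar = 44/6 = 22/3 ≈ 7.333333
Sxy = sum((xi-xbar)(yi-ybar)) = -221/3 ≈ -73.666667
Sxx = sum((xi-xbar)^2) = 1133/6 ≈ 188.833333
b = Sxy / Sxx = -442/1133 ≈ -0.390115

-0.3901


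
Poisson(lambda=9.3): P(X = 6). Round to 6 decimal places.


P = e^(-lam) * lam^k / k!
e^(-9.3) ≈ 0.00009142423
lam^k = 9.3^6 = 646990.183449
k! = 6! = 720
P = 0.00009142423 * 646990.183449 / 720 ≈ 0.082154

0.082154


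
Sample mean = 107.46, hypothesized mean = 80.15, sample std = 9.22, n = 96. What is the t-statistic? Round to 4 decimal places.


t = (xbar - mu0) / (s/sqrt(n))
xbar - mu0 = 107.46 - 80.15 = 27.31
sqrt(96) ≈ 9.79795897
s/sqrt(n) = 9.22 / 9.79795897 ≈ 0.94101231
t = 27.31 / 0.94101231 ≈ 29.021937

29.0219


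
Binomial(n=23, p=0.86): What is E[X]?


E[X] = n*p = 23 * 0.86 = 19.78

19.78


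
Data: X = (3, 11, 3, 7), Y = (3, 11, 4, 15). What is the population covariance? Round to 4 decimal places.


Cov = (1/n)*sum((xi-xbar)(yi-ybar))
n = 4, xbar = 24/4 = 6, ybar = 33/4 = 8.25
sum((xi-xbar)(yi-ybar)) = 49
Cov = 49 / 4 = 12.25

12.2500


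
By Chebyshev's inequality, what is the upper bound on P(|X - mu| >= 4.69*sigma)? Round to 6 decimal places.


P <= 1/k^2
k^2 = 4.69^2 = 21.9961
1/k^2 = 1 / 21.9961 ≈ 0.04546260

0.045463


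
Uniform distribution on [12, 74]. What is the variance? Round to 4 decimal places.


Var = (b-a)^2 / 12
(b-a)^2 = (74 - 12)^2 = 3844
Var = 3844/12 ≈ 320.333333

320.3333


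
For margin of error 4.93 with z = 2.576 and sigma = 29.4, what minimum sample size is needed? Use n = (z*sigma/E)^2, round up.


z*sigma/E = 2.576 * 29.4 / 4.93 ≈ 15.361947
(z*sigma/E)^2 ≈ 235.989424
round up: n = 236

236


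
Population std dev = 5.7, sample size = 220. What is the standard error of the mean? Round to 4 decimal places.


SE = sigma / sqrt(n)
sqrt(220) ≈ 14.832397
SE = 5.7 / 14.832397 ≈ 0.384294

0.3843


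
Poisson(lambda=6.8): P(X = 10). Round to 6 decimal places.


P = e^(-lam) * lam^k / k!
e^(-6.8) ≈ 0.001113775
lam^k = 6.8^10 ≈ 211392282.015721
k! = 10! = 3628800
P = 0.001113775 * 211392282.015721 / 3628800 ≈ 0.064882

0.064882


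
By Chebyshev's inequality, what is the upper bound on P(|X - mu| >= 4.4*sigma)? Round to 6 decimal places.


P <= 1/k^2
k^2 = 4.4^2 = 19.36
1/k^2 = 1 / 19.36 = 25/484 ≈ 0.05165289

0.051653


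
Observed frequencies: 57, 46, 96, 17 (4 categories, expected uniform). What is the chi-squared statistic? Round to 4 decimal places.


chi2 = sum((O-E)^2/E), E = total/4
total = 216, E = 216/4 = 54
(57 - 54)^2 / 54 = 9 / 54 = 1/6 ≈ 0.166667
(46 - 54)^2 / 54 = 64 / 54 = 32/27 ≈ 1.185185
(96 - 54)^2 / 54 = 1764 / 54 = 98/3 ≈ 32.666667
(17 - 54)^2 / 54 = 1369 / 54 = 1369/54 ≈ 25.351852
chi2 = 1603/27 ≈ 59.370370

59.3704


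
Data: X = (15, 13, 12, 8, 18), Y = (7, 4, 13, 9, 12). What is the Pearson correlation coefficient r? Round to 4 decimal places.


r = sum((xi-xbar)(yi-ybar)) / sqrt(sum((xi-xbar)^2) * sum((yi-ybar)^2))
n = 5, xbar = 66/5 = 13.2, ybar = 45/5 = 9
Sxy = sum((xi-xbar)(yi-ybar)) = 7
Sxx = sum((xi-xbar)^2) = 54.8
Syy = sum((yi-ybar)^2) = 54
sqrt(Sxx*Syy) ≈ 54.398529
r = Sxy / sqrt(Sxx*Syy) = 7 / 54.398529 ≈ 0.128680

0.1287


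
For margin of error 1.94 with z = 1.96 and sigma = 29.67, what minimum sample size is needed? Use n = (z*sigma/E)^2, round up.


z*sigma/E = 1.96 * 29.67 / 1.94 = 145383/4850 ≈ 29.975876
(z*sigma/E)^2 ≈ 898.553159
round up: n = 899

899


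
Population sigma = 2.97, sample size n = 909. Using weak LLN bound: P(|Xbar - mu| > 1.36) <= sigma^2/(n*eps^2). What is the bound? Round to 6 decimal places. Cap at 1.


bound = min(1, sigma^2/(n*eps^2))
sigma^2 = 2.97^2 = 8.8209
n*eps^2 = 909 * 1.36^2 = 909 * 1.8496 = 1681.2864
sigma^2/(n*eps^2) = 8.8209 / 1681.2864 ≈ 0.00524652

0.005247


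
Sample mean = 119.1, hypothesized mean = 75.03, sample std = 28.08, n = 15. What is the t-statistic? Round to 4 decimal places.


t = (xbar - mu0) / (s/sqrt(n))
xbar - mu0 = 119.1 - 75.03 = 44.07
sqrt(15) ≈ 3.87298335
s/sqrt(n) = 28.08 / 3.87298335 ≈ 7.25022482
t = 44.07 / 7.25022482 ≈ 6.078432

6.0784


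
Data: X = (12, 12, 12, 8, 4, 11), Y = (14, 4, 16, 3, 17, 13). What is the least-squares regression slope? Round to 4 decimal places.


b = sum((xi-xbar)(yi-ybar)) / sum((xi-xbar)^2)
n = 6, xbar = 59/6 ≈ 9.833333, ybar = 67/6 ≈ 11.166667
Sxy = sum((xi-xbar)(yi-ybar)) = -95/6 ≈ -15.833333
Sxx = sum((xi-xbar)^2) = 317/6 ≈ 52.833333
b = Sxy / Sxx = -95/317 ≈ -0.299685

-0.2997


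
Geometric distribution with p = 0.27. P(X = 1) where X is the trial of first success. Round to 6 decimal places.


P = (1-p)^(k-1) * p
(1-p)^(k-1) = 0.73^0 = 1
P = 1 * 0.27 = 0.27

0.270000


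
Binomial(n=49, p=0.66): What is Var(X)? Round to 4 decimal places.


Var = n*p*(1-p) = 49 * 0.66 * 0.34 = 10.9956

10.9956


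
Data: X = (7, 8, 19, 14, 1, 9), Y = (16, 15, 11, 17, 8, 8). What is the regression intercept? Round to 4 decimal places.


a = ybar - b*xbar, where b = sum((xi-xbar)(yi-ybar)) / sum((xi-xbar)^2)
n = 6, xbar = 58/6 = 29/3 ≈ 9.666667, ybar = 75/6 = 12.5
Sxy = sum((xi-xbar)(yi-ybar)) = 34
Sxx = sum((xi-xbar)^2) = 574/3 ≈ 191.333333
b = Sxy / Sxx = 51/287 ≈ 0.177700
a = 12.5 - 0.177700 * 9.666667 = 6189/574 ≈ 10.782230

10.7822


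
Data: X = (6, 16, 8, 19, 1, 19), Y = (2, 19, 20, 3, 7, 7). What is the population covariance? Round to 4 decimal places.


Cov = (1/n)*sum((xi-xbar)(yi-ybar))
n = 6, xbar = 69/6 = 11.5, ybar = 58/6 = 29/3 ≈ 9.666667
sum((xi-xbar)(yi-ybar)) = 6
Cov = 6 / 6 = 1

1.0000


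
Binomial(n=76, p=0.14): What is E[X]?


E[X] = n*p = 76 * 0.14 = 10.64

10.64


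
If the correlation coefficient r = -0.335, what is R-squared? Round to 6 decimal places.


R^2 = r^2 = (-0.335)^2 = 0.112225

0.112225


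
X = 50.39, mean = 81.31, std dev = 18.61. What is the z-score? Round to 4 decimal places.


z = (X - mu) / sigma
X - mu = 50.39 - 81.31 = -30.92
z = -30.92 / 18.61 = -3092/1861 ≈ -1.661472

-1.6615


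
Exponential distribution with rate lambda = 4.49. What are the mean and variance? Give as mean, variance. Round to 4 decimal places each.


mean = 1/lam, var = 1/lam^2
mean = 1 / 4.49 = 100/449 ≈ 0.222717
lam^2 = 4.49^2 = 20.1601
var = 1 / 20.1601 ≈ 0.049603

0.2227, 0.0496


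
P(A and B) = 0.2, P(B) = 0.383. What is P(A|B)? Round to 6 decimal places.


P(A|B) = P(A and B) / P(B) = 0.2 / 0.383 = 200/383 ≈ 0.52219321

0.522193


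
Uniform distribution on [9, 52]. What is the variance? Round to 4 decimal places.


Var = (b-a)^2 / 12
(b-a)^2 = (52 - 9)^2 = 1849
Var = 1849/12 ≈ 154.083333

154.0833


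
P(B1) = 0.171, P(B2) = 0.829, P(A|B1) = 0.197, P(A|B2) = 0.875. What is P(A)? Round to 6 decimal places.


P(A) = P(A|B1)*P(B1) + P(A|B2)*P(B2)
P(A|B1)*P(B1) = 0.197 * 0.171 = 0.033687
P(A|B2)*P(B2) = 0.875 * 0.829 = 0.725375
P(A) = 0.033687 + 0.725375 = 0.759062

0.759062


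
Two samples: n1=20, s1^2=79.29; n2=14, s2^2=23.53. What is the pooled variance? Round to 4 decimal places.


sp^2 = ((n1-1)*s1^2 + (n2-1)*s2^2)/(n1+n2-2)
(n1-1)*s1^2 = 19 * 79.29 = 1506.51
(n2-1)*s2^2 = 13 * 23.53 = 305.89
numerator = 1506.51 + 305.89 = 1812.4
n1+n2-2 = 32
sp^2 = 1812.4 / 32 = 56.6375

56.6375


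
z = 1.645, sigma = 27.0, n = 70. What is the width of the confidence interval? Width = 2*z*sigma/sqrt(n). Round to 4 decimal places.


width = 2*z*sigma/sqrt(n)
2*z*sigma = 2 * 1.645 * 27.0 = 88.83
sqrt(70) ≈ 8.366600
width = 88.83 / 8.366600 ≈ 10.617216

10.6172


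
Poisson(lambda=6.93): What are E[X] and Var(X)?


E[X] = Var(X) = lambda = 6.93

6.93, 6.93


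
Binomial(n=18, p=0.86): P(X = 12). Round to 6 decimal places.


P = C(n,k) * p^k * (1-p)^(n-k)
C(18,12) = 18564
p^k = 0.86^12 ≈ 0.1636746
(1-p)^(n-k) = 0.14^6 = 0.000007529536
P = 18564 * 0.1636746 * 0.000007529536 ≈ 0.022878

0.022878


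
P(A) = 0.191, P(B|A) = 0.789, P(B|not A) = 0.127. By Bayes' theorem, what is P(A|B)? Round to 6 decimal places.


P(A|B) = P(B|A)*P(A) / P(B), P(B) = P(B|A)*P(A) + P(B|not A)*P(not A)
P(B|A)*P(A) = 0.789 * 0.191 = 0.150699
P(B|not A)*P(not A) = 0.127 * 0.809 = 0.102743
P(B) = 0.150699 + 0.102743 = 0.253442
P(A|B) = 0.150699 / 0.253442 ≈ 0.59460942

0.594609


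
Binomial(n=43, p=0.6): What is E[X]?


E[X] = n*p = 43 * 0.6 = 25.8

25.8


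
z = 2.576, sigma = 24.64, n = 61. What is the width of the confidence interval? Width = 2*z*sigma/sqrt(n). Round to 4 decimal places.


width = 2*z*sigma/sqrt(n)
2*z*sigma = 2 * 2.576 * 24.64 = 126.94528
sqrt(61) ≈ 7.810250
width = 126.94528 / 7.810250 ≈ 16.253678

16.2537


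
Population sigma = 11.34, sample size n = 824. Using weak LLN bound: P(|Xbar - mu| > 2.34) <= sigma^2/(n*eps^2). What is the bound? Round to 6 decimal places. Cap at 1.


bound = min(1, sigma^2/(n*eps^2))
sigma^2 = 11.34^2 = 128.5956
n*eps^2 = 824 * 2.34^2 = 824 * 5.4756 = 4511.8944
sigma^2/(n*eps^2) = 128.5956 / 4511.8944 ≈ 0.02850146

0.028501


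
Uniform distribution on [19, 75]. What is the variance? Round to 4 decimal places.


Var = (b-a)^2 / 12
(b-a)^2 = (75 - 19)^2 = 3136
Var = 3136/12 ≈ 261.333333

261.3333


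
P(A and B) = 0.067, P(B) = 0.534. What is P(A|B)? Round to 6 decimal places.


P(A|B) = P(A and B) / P(B) = 0.067 / 0.534 = 67/534 ≈ 0.12546816

0.125468


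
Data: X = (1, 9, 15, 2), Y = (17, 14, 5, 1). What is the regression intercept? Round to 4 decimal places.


a = ybar - b*xbar, where b = sum((xi-xbar)(yi-ybar)) / sum((xi-xbar)^2)
n = 4, xbar = 27/4 = 6.75, ybar = 37/4 = 9.25
Sxy = sum((xi-xbar)(yi-ybar)) = -29.75
Sxx = sum((xi-xbar)^2) = 128.75
b = Sxy / Sxx = -119/515 ≈ -0.231068
a = 9.25 - (-0.231068) * 6.75 = 5567/515 ≈ 10.809709

10.8097


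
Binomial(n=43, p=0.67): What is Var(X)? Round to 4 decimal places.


Var = n*p*(1-p) = 43 * 0.67 * 0.33 = 9.5073

9.5073


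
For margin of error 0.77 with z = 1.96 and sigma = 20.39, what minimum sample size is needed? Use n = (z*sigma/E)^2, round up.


z*sigma/E = 1.96 * 20.39 / 0.77 = 14273/275 ≈ 51.901818
(z*sigma/E)^2 ≈ 2693.798731
round up: n = 2694

2694


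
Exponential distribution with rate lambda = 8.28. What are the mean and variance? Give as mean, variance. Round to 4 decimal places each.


mean = 1/lam, var = 1/lam^2
mean = 1 / 8.28 = 25/207 ≈ 0.120773
lam^2 = 8.28^2 = 68.5584
var = 1 / 68.5584 ≈ 0.014586

0.1208, 0.0146


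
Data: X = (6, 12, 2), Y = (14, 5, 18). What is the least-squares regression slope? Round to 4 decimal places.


b = sum((xi-xbar)(yi-ybar)) / sum((xi-xbar)^2)
n = 3, xbar = 20/3 ≈ 6.666667, ybar = 37/3 ≈ 12.333333
Sxy = sum((xi-xbar)(yi-ybar)) = -200/3 ≈ -66.666667
Sxx = sum((xi-xbar)^2) = 152/3 ≈ 50.666667
b = Sxy / Sxx = -25/19 ≈ -1.315789

-1.3158


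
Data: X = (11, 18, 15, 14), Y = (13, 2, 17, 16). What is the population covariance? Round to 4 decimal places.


Cov = (1/n)*sum((xi-xbar)(yi-ybar))
n = 4, xbar = 58/4 = 14.5, ybar = 48/4 = 12
sum((xi-xbar)(yi-ybar)) = -38
Cov = -38 / 4 = -9.5

-9.5000


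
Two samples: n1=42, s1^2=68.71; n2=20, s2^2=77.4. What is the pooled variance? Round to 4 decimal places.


sp^2 = ((n1-1)*s1^2 + (n2-1)*s2^2)/(n1+n2-2)
(n1-1)*s1^2 = 41 * 68.71 = 2817.11
(n2-1)*s2^2 = 19 * 77.4 = 1470.6
numerator = 2817.11 + 1470.6 = 4287.71
n1+n2-2 = 60
sp^2 = 4287.71 / 60 = 428771/6000 ≈ 71.461833

71.4618


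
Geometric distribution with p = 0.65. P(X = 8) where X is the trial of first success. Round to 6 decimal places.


P = (1-p)^(k-1) * p
(1-p)^(k-1) = 0.35^7 ≈ 0.0006433930
P = 0.0006433930 * 0.65 ≈ 0.0004182054

0.000418


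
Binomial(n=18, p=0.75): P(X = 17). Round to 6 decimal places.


P = C(n,k) * p^k * (1-p)^(n-k)
C(18,17) = 18
p^k = 0.75^17 ≈ 0.007516947
(1-p)^(n-k) = 0.25^1 = 0.25
P = 18 * 0.007516947 * 0.25 ≈ 0.033826

0.033826


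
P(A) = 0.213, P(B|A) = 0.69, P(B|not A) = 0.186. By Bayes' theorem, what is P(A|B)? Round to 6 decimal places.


P(A|B) = P(B|A)*P(A) / P(B), P(B) = P(B|A)*P(A) + P(B|not A)*P(not A)
P(B|A)*P(A) = 0.69 * 0.213 = 0.14697
P(B|not A)*P(not A) = 0.186 * 0.787 = 0.146382
P(B) = 0.14697 + 0.146382 = 0.293352
P(A|B) = 0.14697 / 0.293352 ≈ 0.50100221

0.501002


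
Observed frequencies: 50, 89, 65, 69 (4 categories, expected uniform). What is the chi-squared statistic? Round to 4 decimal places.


chi2 = sum((O-E)^2/E), E = total/4
total = 273, E = 273/4 = 68.25
(50 - 68.25)^2 / 68.25 = 333.0625 / 68.25 = 5329/1092 ≈ 4.880037
(89 - 68.25)^2 / 68.25 = 430.5625 / 68.25 = 6889/1092 ≈ 6.308608
(65 - 68.25)^2 / 68.25 = 10.5625 / 68.25 = 13/84 ≈ 0.154762
(69 - 68.25)^2 / 68.25 = 0.5625 / 68.25 = 3/364 ≈ 0.008242
chi2 = 1033/91 ≈ 11.351648

11.3516


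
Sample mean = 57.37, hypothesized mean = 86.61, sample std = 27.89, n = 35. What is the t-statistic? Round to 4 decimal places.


t = (xbar - mu0) / (s/sqrt(n))
xbar - mu0 = 57.37 - 86.61 = -29.24
sqrt(35) ≈ 5.91607978
s/sqrt(n) = 27.89 / 5.91607978 ≈ 4.71427043
t = -29.24 / 4.71427043 ≈ -6.202444

-6.2024


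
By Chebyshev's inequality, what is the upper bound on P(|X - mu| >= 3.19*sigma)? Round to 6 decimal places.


P <= 1/k^2
k^2 = 3.19^2 = 10.1761
1/k^2 = 1 / 10.1761 ≈ 0.09826947

0.098269


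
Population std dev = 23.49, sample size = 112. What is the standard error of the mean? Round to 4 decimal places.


SE = sigma / sqrt(n)
sqrt(112) ≈ 10.583005
SE = 23.49 / 10.583005 ≈ 2.219596

2.2196


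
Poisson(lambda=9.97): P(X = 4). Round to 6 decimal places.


P = e^(-lam) * lam^k / k!
e^(-9.97) ≈ 0.00004678256
lam^k = 9.97^4 ≈ 9880.538921
k! = 4! = 24
P = 0.00004678256 * 9880.538921 / 24 ≈ 0.019260

0.019260


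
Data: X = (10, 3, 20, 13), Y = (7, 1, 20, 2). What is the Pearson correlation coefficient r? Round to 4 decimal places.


r = sum((xi-xbar)(yi-ybar)) / sqrt(sum((xi-xbar)^2) * sum((yi-ybar)^2))
n = 4, xbar = 46/4 = 11.5, ybar = 30/4 = 7.5
Sxy = sum((xi-xbar)(yi-ybar)) = 154
Sxx = sum((xi-xbar)^2) = 149
Syy = sum((yi-ybar)^2) = 229
sqrt(Sxx*Syy) ≈ 184.718705
r = Sxy / sqrt(Sxx*Syy) = 154 / 184.718705 ≈ 0.833700

0.8337


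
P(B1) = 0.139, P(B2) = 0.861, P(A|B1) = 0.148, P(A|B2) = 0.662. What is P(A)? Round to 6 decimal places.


P(A) = P(A|B1)*P(B1) + P(A|B2)*P(B2)
P(A|B1)*P(B1) = 0.148 * 0.139 = 0.020572
P(A|B2)*P(B2) = 0.662 * 0.861 = 0.569982
P(A) = 0.020572 + 0.569982 = 0.590554

0.590554


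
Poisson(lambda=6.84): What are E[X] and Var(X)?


E[X] = Var(X) = lambda = 6.84

6.84, 6.84


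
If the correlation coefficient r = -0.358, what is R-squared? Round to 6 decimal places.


R^2 = r^2 = (-0.358)^2 = 0.128164

0.128164


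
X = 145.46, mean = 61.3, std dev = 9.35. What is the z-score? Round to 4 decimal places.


z = (X - mu) / sigma
X - mu = 145.46 - 61.3 = 84.16
z = 84.16 / 9.35 = 8416/935 ≈ 9.001070

9.0011


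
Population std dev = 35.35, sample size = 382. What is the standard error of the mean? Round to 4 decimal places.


SE = sigma / sqrt(n)
sqrt(382) ≈ 19.544820
SE = 35.35 / 19.544820 ≈ 1.808663

1.8087


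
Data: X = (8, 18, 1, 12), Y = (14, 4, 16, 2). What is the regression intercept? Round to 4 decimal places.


a = ybar - b*xbar, where b = sum((xi-xbar)(yi-ybar)) / sum((xi-xbar)^2)
n = 4, xbar = 39/4 = 9.75, ybar = 36/4 = 9
Sxy = sum((xi-xbar)(yi-ybar)) = -127
Sxx = sum((xi-xbar)^2) = 152.75
b = Sxy / Sxx = -508/611 ≈ -0.831424
a = 9 - (-0.831424) * 9.75 = 804/47 ≈ 17.106383

17.1064


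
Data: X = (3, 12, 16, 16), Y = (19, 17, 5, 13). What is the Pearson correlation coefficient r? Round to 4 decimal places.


r = sum((xi-xbar)(yi-ybar)) / sqrt(sum((xi-xbar)^2) * sum((yi-ybar)^2))
n = 4, xbar = 47/4 = 11.75, ybar = 54/4 = 13.5
Sxy = sum((xi-xbar)(yi-ybar)) = -85.5
Sxx = sum((xi-xbar)^2) = 112.75
Syy = sum((yi-ybar)^2) = 115
sqrt(Sxx*Syy) ≈ 113.869443
r = Sxy / sqrt(Sxx*Syy) = -85.5 / 113.869443 ≈ -0.750860

-0.7509


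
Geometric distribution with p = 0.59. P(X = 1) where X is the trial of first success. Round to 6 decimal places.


P = (1-p)^(k-1) * p
(1-p)^(k-1) = 0.41^0 = 1
P = 1 * 0.59 = 0.59

0.590000


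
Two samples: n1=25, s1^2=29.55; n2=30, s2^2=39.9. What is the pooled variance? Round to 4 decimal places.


sp^2 = ((n1-1)*s1^2 + (n2-1)*s2^2)/(n1+n2-2)
(n1-1)*s1^2 = 24 * 29.55 = 709.2
(n2-1)*s2^2 = 29 * 39.9 = 1157.1
numerator = 709.2 + 1157.1 = 1866.3
n1+n2-2 = 53
sp^2 = 1866.3 / 53 = 18663/530 ≈ 35.213208

35.2132


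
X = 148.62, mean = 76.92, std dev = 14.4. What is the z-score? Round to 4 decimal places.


z = (X - mu) / sigma
X - mu = 148.62 - 76.92 = 71.7
z = 71.7 / 14.4 = 239/48 ≈ 4.979167

4.9792


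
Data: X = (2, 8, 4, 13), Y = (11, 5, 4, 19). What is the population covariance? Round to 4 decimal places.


Cov = (1/n)*sum((xi-xbar)(yi-ybar))
n = 4, xbar = 27/4 = 6.75, ybar = 39/4 = 9.75
sum((xi-xbar)(yi-ybar)) = 61.75
Cov = 61.75 / 4 = 15.4375

15.4375


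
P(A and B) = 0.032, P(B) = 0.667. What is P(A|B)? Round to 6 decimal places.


P(A|B) = P(A and B) / P(B) = 0.032 / 0.667 = 32/667 ≈ 0.04797601

0.047976


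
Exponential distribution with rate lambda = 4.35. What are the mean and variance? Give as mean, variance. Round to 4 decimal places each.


mean = 1/lam, var = 1/lam^2
mean = 1 / 4.35 = 20/87 ≈ 0.229885
lam^2 = 4.35^2 = 18.9225
var = 1 / 18.9225 = 400/7569 ≈ 0.052847

0.2299, 0.0528


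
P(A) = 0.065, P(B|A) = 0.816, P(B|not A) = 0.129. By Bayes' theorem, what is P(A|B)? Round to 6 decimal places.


P(A|B) = P(B|A)*P(A) / P(B), P(B) = P(B|A)*P(A) + P(B|not A)*P(not A)
P(B|A)*P(A) = 0.816 * 0.065 = 0.05304
P(B|not A)*P(not A) = 0.129 * 0.935 = 0.120615
P(B) = 0.05304 + 0.120615 = 0.173655
P(A|B) = 0.05304 / 0.173655 = 208/681 ≈ 0.30543319

0.305433


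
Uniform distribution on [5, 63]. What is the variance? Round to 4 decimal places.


Var = (b-a)^2 / 12
(b-a)^2 = (63 - 5)^2 = 3364
Var = 3364/12 ≈ 280.333333

280.3333


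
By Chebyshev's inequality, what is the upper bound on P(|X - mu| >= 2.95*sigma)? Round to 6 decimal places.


P <= 1/k^2
k^2 = 2.95^2 = 8.7025
1/k^2 = 1 / 8.7025 = 400/3481 ≈ 0.11490951

0.114910


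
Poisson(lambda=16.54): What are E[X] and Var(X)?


E[X] = Var(X) = lambda = 16.54

16.54, 16.54


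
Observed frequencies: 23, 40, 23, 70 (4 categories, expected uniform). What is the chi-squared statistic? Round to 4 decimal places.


chi2 = sum((O-E)^2/E), E = total/4
total = 156, E = 156/4 = 39
(23 - 39)^2 / 39 = 256 / 39 = 256/39 ≈ 6.564103
(40 - 39)^2 / 39 = 1 / 39 = 1/39 ≈ 0.025641
(23 - 39)^2 / 39 = 256 / 39 = 256/39 ≈ 6.564103
(70 - 39)^2 / 39 = 961 / 39 = 961/39 ≈ 24.641026
chi2 = 1474/39 ≈ 37.794872

37.7949


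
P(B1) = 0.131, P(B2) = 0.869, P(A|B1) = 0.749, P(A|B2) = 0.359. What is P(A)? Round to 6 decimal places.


P(A) = P(A|B1)*P(B1) + P(A|B2)*P(B2)
P(A|B1)*P(B1) = 0.749 * 0.131 = 0.098119
P(A|B2)*P(B2) = 0.359 * 0.869 = 0.311971
P(A) = 0.098119 + 0.311971 = 0.41009

0.410090


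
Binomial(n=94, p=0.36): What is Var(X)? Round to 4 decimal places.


Var = n*p*(1-p) = 94 * 0.36 * 0.64 = 21.6576

21.6576


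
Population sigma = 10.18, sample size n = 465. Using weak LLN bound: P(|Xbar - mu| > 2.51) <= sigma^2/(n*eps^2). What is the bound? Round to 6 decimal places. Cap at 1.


bound = min(1, sigma^2/(n*eps^2))
sigma^2 = 10.18^2 = 103.6324
n*eps^2 = 465 * 2.51^2 = 465 * 6.3001 = 2929.5465
sigma^2/(n*eps^2) = 103.6324 / 2929.5465 ≈ 0.03537490

0.035375


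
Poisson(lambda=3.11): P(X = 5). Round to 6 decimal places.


P = e^(-lam) * lam^k / k!
e^(-3.11) ≈ 0.04460096
lam^k = 3.11^5 ≈ 290.939002
k! = 5! = 120
P = 0.04460096 * 290.939002 / 120 ≈ 0.108135

0.108135


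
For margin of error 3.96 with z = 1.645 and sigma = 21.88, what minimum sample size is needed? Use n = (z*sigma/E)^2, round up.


z*sigma/E = 1.645 * 21.88 / 3.96 ≈ 9.089040
(z*sigma/E)^2 ≈ 82.610655
round up: n = 83

83


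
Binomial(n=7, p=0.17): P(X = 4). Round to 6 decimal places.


P = C(n,k) * p^k * (1-p)^(n-k)
C(7,4) = 35
p^k = 0.17^4 = 0.00083521
(1-p)^(n-k) = 0.83^3 = 0.571787
P = 35 * 0.00083521 * 0.571787 ≈ 0.016715

0.016715


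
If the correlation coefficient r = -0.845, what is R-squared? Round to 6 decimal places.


R^2 = r^2 = (-0.845)^2 = 0.714025

0.714025


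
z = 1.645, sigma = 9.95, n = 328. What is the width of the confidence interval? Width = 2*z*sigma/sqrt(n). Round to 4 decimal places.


width = 2*z*sigma/sqrt(n)
2*z*sigma = 2 * 1.645 * 9.95 = 32.7355
sqrt(328) ≈ 18.110770
width = 32.7355 / 18.110770 ≈ 1.807516

1.8075


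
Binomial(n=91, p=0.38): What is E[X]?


E[X] = n*p = 91 * 0.38 = 34.58

34.58


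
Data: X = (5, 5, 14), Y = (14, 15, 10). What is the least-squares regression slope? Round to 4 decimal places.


b = sum((xi-xbar)(yi-ybar)) / sum((xi-xbar)^2)
n = 3, xbar = 24/3 = 8, ybar = 39/3 = 13
Sxy = sum((xi-xbar)(yi-ybar)) = -27
Sxx = sum((xi-xbar)^2) = 54
b = Sxy / Sxx = -0.5

-0.5000


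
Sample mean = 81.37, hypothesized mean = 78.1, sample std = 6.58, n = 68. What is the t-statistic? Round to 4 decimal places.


t = (xbar - mu0) / (s/sqrt(n))
xbar - mu0 = 81.37 - 78.1 = 3.27
sqrt(68) ≈ 8.24621125
s/sqrt(n) = 6.58 / 8.24621125 ≈ 0.79794221
t = 3.27 / 0.79794221 ≈ 4.098041

4.0980


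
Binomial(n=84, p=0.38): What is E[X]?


E[X] = n*p = 84 * 0.38 = 31.92

31.92


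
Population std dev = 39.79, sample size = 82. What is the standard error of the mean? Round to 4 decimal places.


SE = sigma / sqrt(n)
sqrt(82) ≈ 9.055385
SE = 39.79 / 9.055385 ≈ 4.394070

4.3941


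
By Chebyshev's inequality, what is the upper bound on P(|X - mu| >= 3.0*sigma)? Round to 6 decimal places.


P <= 1/k^2
k^2 = 3.0^2 = 9
1/k^2 = 1 / 9 = 1/9 ≈ 0.11111111

0.111111


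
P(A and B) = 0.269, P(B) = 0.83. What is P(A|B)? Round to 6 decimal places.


P(A|B) = P(A and B) / P(B) = 0.269 / 0.83 = 269/830 ≈ 0.32409639

0.324096


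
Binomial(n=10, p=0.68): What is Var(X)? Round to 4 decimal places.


Var = n*p*(1-p) = 10 * 0.68 * 0.32 = 2.176

2.1760


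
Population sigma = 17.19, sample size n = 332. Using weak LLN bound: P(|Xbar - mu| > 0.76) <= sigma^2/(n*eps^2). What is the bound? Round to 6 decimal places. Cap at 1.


bound = min(1, sigma^2/(n*eps^2))
sigma^2 = 17.19^2 = 295.4961
n*eps^2 = 332 * 0.76^2 = 332 * 0.5776 = 191.7632
sigma^2/(n*eps^2) = 295.4961 / 191.7632 ≈ 1.54094268
this exceeds 1, so the bound is capped at 1

1.000000


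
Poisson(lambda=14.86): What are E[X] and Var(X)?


E[X] = Var(X) = lambda = 14.86

14.86, 14.86


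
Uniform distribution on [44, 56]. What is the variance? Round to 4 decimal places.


Var = (b-a)^2 / 12
(b-a)^2 = (56 - 44)^2 = 144
Var = 144/12 = 12

12.0000


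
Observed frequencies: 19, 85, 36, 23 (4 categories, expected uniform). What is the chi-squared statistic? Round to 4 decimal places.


chi2 = sum((O-E)^2/E), E = total/4
total = 163, E = 163/4 = 40.75
(19 - 40.75)^2 / 40.75 = 473.0625 / 40.75 = 7569/652 ≈ 11.608896
(85 - 40.75)^2 / 40.75 = 1958.0625 / 40.75 = 31329/652 ≈ 48.050613
(36 - 40.75)^2 / 40.75 = 22.5625 / 40.75 = 361/652 ≈ 0.553681
(23 - 40.75)^2 / 40.75 = 315.0625 / 40.75 = 5041/652 ≈ 7.731595
chi2 = 11075/163 ≈ 67.944785

67.9448


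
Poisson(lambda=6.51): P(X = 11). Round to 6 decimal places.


P = e^(-lam) * lam^k / k!
e^(-6.51) ≈ 0.001488480
lam^k = 6.51^11 ≈ 890001777.985745
k! = 11! = 39916800
P = 0.001488480 * 890001777.985745 / 39916800 ≈ 0.033188

0.033188


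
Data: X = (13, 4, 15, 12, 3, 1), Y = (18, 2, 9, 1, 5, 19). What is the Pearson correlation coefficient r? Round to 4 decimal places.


r = sum((xi-xbar)(yi-ybar)) / sqrt(sum((xi-xbar)^2) * sum((yi-ybar)^2))
n = 6, xbar = 48/6 = 8, ybar = 54/6 = 9
Sxy = sum((xi-xbar)(yi-ybar)) = -9
Sxx = sum((xi-xbar)^2) = 180
Syy = sum((yi-ybar)^2) = 310
sqrt(Sxx*Syy) ≈ 236.220236
r = Sxy / sqrt(Sxx*Syy) = -9 / 236.220236 ≈ -0.038100

-0.0381


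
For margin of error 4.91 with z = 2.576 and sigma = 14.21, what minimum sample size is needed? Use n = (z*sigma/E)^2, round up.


z*sigma/E = 2.576 * 14.21 / 4.91 ≈ 7.455185
(z*sigma/E)^2 ≈ 55.579788
round up: n = 56

56
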